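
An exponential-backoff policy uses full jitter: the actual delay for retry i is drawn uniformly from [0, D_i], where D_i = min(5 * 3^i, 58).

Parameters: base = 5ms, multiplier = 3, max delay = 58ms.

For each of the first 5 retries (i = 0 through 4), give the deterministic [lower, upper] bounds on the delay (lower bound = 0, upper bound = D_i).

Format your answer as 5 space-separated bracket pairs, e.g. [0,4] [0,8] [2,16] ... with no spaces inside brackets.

Answer: [0,5] [0,15] [0,45] [0,58] [0,58]

Derivation:
Computing bounds per retry:
  i=0: D_i=min(5*3^0,58)=5, bounds=[0,5]
  i=1: D_i=min(5*3^1,58)=15, bounds=[0,15]
  i=2: D_i=min(5*3^2,58)=45, bounds=[0,45]
  i=3: D_i=min(5*3^3,58)=58, bounds=[0,58]
  i=4: D_i=min(5*3^4,58)=58, bounds=[0,58]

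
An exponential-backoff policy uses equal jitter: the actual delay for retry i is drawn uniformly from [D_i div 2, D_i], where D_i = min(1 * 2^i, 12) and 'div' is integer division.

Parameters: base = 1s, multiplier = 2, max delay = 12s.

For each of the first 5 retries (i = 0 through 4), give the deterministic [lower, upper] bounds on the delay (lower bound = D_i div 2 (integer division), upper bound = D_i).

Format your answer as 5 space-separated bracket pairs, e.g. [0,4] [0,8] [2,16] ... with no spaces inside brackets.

Computing bounds per retry:
  i=0: D_i=min(1*2^0,12)=1, bounds=[0,1]
  i=1: D_i=min(1*2^1,12)=2, bounds=[1,2]
  i=2: D_i=min(1*2^2,12)=4, bounds=[2,4]
  i=3: D_i=min(1*2^3,12)=8, bounds=[4,8]
  i=4: D_i=min(1*2^4,12)=12, bounds=[6,12]

Answer: [0,1] [1,2] [2,4] [4,8] [6,12]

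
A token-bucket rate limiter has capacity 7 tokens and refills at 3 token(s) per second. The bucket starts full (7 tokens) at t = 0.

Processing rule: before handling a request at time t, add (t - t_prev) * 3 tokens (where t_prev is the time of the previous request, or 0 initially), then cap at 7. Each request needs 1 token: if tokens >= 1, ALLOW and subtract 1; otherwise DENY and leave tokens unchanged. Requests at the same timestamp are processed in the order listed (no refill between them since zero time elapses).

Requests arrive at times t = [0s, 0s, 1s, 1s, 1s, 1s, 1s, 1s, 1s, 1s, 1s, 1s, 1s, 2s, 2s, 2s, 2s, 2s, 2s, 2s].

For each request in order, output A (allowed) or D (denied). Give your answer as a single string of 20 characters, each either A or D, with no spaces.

Answer: AAAAAAAAADDDDAAADDDD

Derivation:
Simulating step by step:
  req#1 t=0s: ALLOW
  req#2 t=0s: ALLOW
  req#3 t=1s: ALLOW
  req#4 t=1s: ALLOW
  req#5 t=1s: ALLOW
  req#6 t=1s: ALLOW
  req#7 t=1s: ALLOW
  req#8 t=1s: ALLOW
  req#9 t=1s: ALLOW
  req#10 t=1s: DENY
  req#11 t=1s: DENY
  req#12 t=1s: DENY
  req#13 t=1s: DENY
  req#14 t=2s: ALLOW
  req#15 t=2s: ALLOW
  req#16 t=2s: ALLOW
  req#17 t=2s: DENY
  req#18 t=2s: DENY
  req#19 t=2s: DENY
  req#20 t=2s: DENY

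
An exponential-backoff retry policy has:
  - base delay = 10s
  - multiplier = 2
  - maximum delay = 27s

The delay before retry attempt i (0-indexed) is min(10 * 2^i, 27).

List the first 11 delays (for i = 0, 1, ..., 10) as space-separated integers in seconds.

Computing each delay:
  i=0: min(10*2^0, 27) = 10
  i=1: min(10*2^1, 27) = 20
  i=2: min(10*2^2, 27) = 27
  i=3: min(10*2^3, 27) = 27
  i=4: min(10*2^4, 27) = 27
  i=5: min(10*2^5, 27) = 27
  i=6: min(10*2^6, 27) = 27
  i=7: min(10*2^7, 27) = 27
  i=8: min(10*2^8, 27) = 27
  i=9: min(10*2^9, 27) = 27
  i=10: min(10*2^10, 27) = 27

Answer: 10 20 27 27 27 27 27 27 27 27 27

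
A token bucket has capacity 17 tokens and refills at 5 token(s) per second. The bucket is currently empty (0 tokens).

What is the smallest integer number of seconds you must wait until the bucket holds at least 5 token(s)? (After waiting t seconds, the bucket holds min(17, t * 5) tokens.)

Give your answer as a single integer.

Need t * 5 >= 5, so t >= 5/5.
Smallest integer t = ceil(5/5) = 1.

Answer: 1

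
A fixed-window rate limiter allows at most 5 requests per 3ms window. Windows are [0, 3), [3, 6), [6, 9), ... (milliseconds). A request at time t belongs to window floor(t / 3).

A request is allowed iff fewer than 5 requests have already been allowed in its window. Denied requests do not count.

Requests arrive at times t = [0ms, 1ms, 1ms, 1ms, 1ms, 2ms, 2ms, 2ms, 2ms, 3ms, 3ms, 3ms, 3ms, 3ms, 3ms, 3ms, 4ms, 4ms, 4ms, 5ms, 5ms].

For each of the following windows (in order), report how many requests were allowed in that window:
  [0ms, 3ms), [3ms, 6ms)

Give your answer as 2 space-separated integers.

Processing requests:
  req#1 t=0ms (window 0): ALLOW
  req#2 t=1ms (window 0): ALLOW
  req#3 t=1ms (window 0): ALLOW
  req#4 t=1ms (window 0): ALLOW
  req#5 t=1ms (window 0): ALLOW
  req#6 t=2ms (window 0): DENY
  req#7 t=2ms (window 0): DENY
  req#8 t=2ms (window 0): DENY
  req#9 t=2ms (window 0): DENY
  req#10 t=3ms (window 1): ALLOW
  req#11 t=3ms (window 1): ALLOW
  req#12 t=3ms (window 1): ALLOW
  req#13 t=3ms (window 1): ALLOW
  req#14 t=3ms (window 1): ALLOW
  req#15 t=3ms (window 1): DENY
  req#16 t=3ms (window 1): DENY
  req#17 t=4ms (window 1): DENY
  req#18 t=4ms (window 1): DENY
  req#19 t=4ms (window 1): DENY
  req#20 t=5ms (window 1): DENY
  req#21 t=5ms (window 1): DENY

Allowed counts by window: 5 5

Answer: 5 5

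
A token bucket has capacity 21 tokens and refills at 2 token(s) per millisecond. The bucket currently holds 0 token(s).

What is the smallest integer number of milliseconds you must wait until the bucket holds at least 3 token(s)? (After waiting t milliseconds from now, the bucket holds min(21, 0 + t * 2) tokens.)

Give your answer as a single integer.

Need 0 + t * 2 >= 3, so t >= 3/2.
Smallest integer t = ceil(3/2) = 2.

Answer: 2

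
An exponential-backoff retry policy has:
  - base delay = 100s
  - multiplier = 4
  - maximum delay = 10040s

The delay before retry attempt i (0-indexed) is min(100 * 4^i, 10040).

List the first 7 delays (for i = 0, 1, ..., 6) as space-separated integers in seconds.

Computing each delay:
  i=0: min(100*4^0, 10040) = 100
  i=1: min(100*4^1, 10040) = 400
  i=2: min(100*4^2, 10040) = 1600
  i=3: min(100*4^3, 10040) = 6400
  i=4: min(100*4^4, 10040) = 10040
  i=5: min(100*4^5, 10040) = 10040
  i=6: min(100*4^6, 10040) = 10040

Answer: 100 400 1600 6400 10040 10040 10040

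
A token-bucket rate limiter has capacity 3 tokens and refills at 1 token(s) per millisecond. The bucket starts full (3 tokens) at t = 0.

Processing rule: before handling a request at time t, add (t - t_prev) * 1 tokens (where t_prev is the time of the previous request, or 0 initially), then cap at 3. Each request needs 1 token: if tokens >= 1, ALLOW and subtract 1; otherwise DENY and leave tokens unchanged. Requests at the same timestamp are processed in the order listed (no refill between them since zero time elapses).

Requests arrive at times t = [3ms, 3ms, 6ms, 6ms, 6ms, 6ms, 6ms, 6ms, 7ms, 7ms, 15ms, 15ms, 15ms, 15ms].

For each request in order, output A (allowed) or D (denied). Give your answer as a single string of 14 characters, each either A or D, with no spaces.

Simulating step by step:
  req#1 t=3ms: ALLOW
  req#2 t=3ms: ALLOW
  req#3 t=6ms: ALLOW
  req#4 t=6ms: ALLOW
  req#5 t=6ms: ALLOW
  req#6 t=6ms: DENY
  req#7 t=6ms: DENY
  req#8 t=6ms: DENY
  req#9 t=7ms: ALLOW
  req#10 t=7ms: DENY
  req#11 t=15ms: ALLOW
  req#12 t=15ms: ALLOW
  req#13 t=15ms: ALLOW
  req#14 t=15ms: DENY

Answer: AAAAADDDADAAAD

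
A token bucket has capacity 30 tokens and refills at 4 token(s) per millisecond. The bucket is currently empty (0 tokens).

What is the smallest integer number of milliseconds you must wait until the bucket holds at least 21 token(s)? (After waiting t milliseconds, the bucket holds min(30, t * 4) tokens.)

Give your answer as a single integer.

Need t * 4 >= 21, so t >= 21/4.
Smallest integer t = ceil(21/4) = 6.

Answer: 6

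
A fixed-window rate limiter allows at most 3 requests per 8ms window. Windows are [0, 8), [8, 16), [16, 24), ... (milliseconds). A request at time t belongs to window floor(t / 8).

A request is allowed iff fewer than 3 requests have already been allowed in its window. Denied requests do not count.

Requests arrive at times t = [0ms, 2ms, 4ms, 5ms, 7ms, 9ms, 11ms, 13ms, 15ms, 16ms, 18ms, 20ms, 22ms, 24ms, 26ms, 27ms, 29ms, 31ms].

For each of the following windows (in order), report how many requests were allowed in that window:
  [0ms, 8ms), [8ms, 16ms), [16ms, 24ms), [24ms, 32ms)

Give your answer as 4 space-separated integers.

Processing requests:
  req#1 t=0ms (window 0): ALLOW
  req#2 t=2ms (window 0): ALLOW
  req#3 t=4ms (window 0): ALLOW
  req#4 t=5ms (window 0): DENY
  req#5 t=7ms (window 0): DENY
  req#6 t=9ms (window 1): ALLOW
  req#7 t=11ms (window 1): ALLOW
  req#8 t=13ms (window 1): ALLOW
  req#9 t=15ms (window 1): DENY
  req#10 t=16ms (window 2): ALLOW
  req#11 t=18ms (window 2): ALLOW
  req#12 t=20ms (window 2): ALLOW
  req#13 t=22ms (window 2): DENY
  req#14 t=24ms (window 3): ALLOW
  req#15 t=26ms (window 3): ALLOW
  req#16 t=27ms (window 3): ALLOW
  req#17 t=29ms (window 3): DENY
  req#18 t=31ms (window 3): DENY

Allowed counts by window: 3 3 3 3

Answer: 3 3 3 3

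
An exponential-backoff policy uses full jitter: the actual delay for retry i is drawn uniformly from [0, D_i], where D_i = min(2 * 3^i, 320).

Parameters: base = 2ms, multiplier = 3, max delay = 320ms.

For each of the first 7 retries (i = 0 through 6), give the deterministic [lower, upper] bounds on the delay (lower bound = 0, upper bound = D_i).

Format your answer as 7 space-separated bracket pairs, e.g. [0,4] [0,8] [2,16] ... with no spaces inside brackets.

Computing bounds per retry:
  i=0: D_i=min(2*3^0,320)=2, bounds=[0,2]
  i=1: D_i=min(2*3^1,320)=6, bounds=[0,6]
  i=2: D_i=min(2*3^2,320)=18, bounds=[0,18]
  i=3: D_i=min(2*3^3,320)=54, bounds=[0,54]
  i=4: D_i=min(2*3^4,320)=162, bounds=[0,162]
  i=5: D_i=min(2*3^5,320)=320, bounds=[0,320]
  i=6: D_i=min(2*3^6,320)=320, bounds=[0,320]

Answer: [0,2] [0,6] [0,18] [0,54] [0,162] [0,320] [0,320]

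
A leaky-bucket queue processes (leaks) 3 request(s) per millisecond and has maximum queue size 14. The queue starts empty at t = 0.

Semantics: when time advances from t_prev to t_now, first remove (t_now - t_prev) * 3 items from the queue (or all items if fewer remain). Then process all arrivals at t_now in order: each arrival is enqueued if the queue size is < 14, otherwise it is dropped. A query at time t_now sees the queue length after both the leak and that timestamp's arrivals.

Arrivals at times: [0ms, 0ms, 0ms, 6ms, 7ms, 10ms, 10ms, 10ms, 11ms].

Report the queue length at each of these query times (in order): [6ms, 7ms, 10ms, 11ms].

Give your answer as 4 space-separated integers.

Queue lengths at query times:
  query t=6ms: backlog = 1
  query t=7ms: backlog = 1
  query t=10ms: backlog = 3
  query t=11ms: backlog = 1

Answer: 1 1 3 1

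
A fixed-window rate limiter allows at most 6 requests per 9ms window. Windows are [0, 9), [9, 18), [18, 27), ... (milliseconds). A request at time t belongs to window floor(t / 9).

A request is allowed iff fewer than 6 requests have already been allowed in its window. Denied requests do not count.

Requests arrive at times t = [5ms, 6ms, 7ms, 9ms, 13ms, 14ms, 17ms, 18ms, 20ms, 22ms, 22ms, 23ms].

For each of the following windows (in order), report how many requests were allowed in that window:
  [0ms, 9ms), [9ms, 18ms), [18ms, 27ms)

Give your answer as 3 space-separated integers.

Processing requests:
  req#1 t=5ms (window 0): ALLOW
  req#2 t=6ms (window 0): ALLOW
  req#3 t=7ms (window 0): ALLOW
  req#4 t=9ms (window 1): ALLOW
  req#5 t=13ms (window 1): ALLOW
  req#6 t=14ms (window 1): ALLOW
  req#7 t=17ms (window 1): ALLOW
  req#8 t=18ms (window 2): ALLOW
  req#9 t=20ms (window 2): ALLOW
  req#10 t=22ms (window 2): ALLOW
  req#11 t=22ms (window 2): ALLOW
  req#12 t=23ms (window 2): ALLOW

Allowed counts by window: 3 4 5

Answer: 3 4 5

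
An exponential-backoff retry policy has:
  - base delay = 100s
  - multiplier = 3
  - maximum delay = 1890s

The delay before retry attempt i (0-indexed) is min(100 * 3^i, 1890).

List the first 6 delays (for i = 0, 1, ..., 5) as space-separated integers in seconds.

Answer: 100 300 900 1890 1890 1890

Derivation:
Computing each delay:
  i=0: min(100*3^0, 1890) = 100
  i=1: min(100*3^1, 1890) = 300
  i=2: min(100*3^2, 1890) = 900
  i=3: min(100*3^3, 1890) = 1890
  i=4: min(100*3^4, 1890) = 1890
  i=5: min(100*3^5, 1890) = 1890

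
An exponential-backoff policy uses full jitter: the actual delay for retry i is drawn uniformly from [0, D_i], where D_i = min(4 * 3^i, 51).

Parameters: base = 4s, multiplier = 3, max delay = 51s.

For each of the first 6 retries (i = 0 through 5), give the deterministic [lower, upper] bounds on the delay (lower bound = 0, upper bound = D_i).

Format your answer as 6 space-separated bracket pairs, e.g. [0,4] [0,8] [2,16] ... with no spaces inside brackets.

Computing bounds per retry:
  i=0: D_i=min(4*3^0,51)=4, bounds=[0,4]
  i=1: D_i=min(4*3^1,51)=12, bounds=[0,12]
  i=2: D_i=min(4*3^2,51)=36, bounds=[0,36]
  i=3: D_i=min(4*3^3,51)=51, bounds=[0,51]
  i=4: D_i=min(4*3^4,51)=51, bounds=[0,51]
  i=5: D_i=min(4*3^5,51)=51, bounds=[0,51]

Answer: [0,4] [0,12] [0,36] [0,51] [0,51] [0,51]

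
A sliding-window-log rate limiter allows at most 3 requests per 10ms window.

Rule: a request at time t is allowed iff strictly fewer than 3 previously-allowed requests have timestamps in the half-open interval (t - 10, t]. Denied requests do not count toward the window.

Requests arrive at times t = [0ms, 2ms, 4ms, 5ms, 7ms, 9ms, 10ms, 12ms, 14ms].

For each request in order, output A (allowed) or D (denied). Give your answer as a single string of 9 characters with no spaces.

Answer: AAADDDAAA

Derivation:
Tracking allowed requests in the window:
  req#1 t=0ms: ALLOW
  req#2 t=2ms: ALLOW
  req#3 t=4ms: ALLOW
  req#4 t=5ms: DENY
  req#5 t=7ms: DENY
  req#6 t=9ms: DENY
  req#7 t=10ms: ALLOW
  req#8 t=12ms: ALLOW
  req#9 t=14ms: ALLOW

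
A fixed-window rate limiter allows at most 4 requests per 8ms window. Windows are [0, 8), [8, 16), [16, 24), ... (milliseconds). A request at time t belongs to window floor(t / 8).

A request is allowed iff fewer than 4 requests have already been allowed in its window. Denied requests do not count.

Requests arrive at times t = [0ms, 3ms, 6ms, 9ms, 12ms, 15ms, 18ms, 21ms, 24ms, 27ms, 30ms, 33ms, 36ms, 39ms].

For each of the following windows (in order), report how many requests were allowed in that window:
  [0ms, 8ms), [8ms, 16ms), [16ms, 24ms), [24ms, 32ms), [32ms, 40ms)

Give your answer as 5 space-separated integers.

Processing requests:
  req#1 t=0ms (window 0): ALLOW
  req#2 t=3ms (window 0): ALLOW
  req#3 t=6ms (window 0): ALLOW
  req#4 t=9ms (window 1): ALLOW
  req#5 t=12ms (window 1): ALLOW
  req#6 t=15ms (window 1): ALLOW
  req#7 t=18ms (window 2): ALLOW
  req#8 t=21ms (window 2): ALLOW
  req#9 t=24ms (window 3): ALLOW
  req#10 t=27ms (window 3): ALLOW
  req#11 t=30ms (window 3): ALLOW
  req#12 t=33ms (window 4): ALLOW
  req#13 t=36ms (window 4): ALLOW
  req#14 t=39ms (window 4): ALLOW

Allowed counts by window: 3 3 2 3 3

Answer: 3 3 2 3 3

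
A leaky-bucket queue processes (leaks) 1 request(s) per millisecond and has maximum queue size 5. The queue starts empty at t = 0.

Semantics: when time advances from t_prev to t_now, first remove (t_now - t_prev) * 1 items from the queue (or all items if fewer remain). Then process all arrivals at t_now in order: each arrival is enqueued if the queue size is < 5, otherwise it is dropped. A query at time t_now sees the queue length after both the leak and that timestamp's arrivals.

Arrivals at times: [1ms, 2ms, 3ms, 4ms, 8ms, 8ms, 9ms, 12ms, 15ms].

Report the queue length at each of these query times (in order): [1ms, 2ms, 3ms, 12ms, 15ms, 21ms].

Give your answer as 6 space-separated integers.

Answer: 1 1 1 1 1 0

Derivation:
Queue lengths at query times:
  query t=1ms: backlog = 1
  query t=2ms: backlog = 1
  query t=3ms: backlog = 1
  query t=12ms: backlog = 1
  query t=15ms: backlog = 1
  query t=21ms: backlog = 0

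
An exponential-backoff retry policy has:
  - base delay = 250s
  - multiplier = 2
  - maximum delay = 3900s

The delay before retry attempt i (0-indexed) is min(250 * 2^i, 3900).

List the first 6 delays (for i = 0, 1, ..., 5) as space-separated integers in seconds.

Answer: 250 500 1000 2000 3900 3900

Derivation:
Computing each delay:
  i=0: min(250*2^0, 3900) = 250
  i=1: min(250*2^1, 3900) = 500
  i=2: min(250*2^2, 3900) = 1000
  i=3: min(250*2^3, 3900) = 2000
  i=4: min(250*2^4, 3900) = 3900
  i=5: min(250*2^5, 3900) = 3900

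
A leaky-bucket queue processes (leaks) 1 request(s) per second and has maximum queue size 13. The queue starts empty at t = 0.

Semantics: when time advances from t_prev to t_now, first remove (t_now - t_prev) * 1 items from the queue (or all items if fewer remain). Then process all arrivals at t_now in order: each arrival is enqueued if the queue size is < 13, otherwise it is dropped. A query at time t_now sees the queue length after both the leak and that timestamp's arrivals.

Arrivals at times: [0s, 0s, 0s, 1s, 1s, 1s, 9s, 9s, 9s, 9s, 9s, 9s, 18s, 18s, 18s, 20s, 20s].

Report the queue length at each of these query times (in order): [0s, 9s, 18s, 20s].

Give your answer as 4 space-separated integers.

Queue lengths at query times:
  query t=0s: backlog = 3
  query t=9s: backlog = 6
  query t=18s: backlog = 3
  query t=20s: backlog = 3

Answer: 3 6 3 3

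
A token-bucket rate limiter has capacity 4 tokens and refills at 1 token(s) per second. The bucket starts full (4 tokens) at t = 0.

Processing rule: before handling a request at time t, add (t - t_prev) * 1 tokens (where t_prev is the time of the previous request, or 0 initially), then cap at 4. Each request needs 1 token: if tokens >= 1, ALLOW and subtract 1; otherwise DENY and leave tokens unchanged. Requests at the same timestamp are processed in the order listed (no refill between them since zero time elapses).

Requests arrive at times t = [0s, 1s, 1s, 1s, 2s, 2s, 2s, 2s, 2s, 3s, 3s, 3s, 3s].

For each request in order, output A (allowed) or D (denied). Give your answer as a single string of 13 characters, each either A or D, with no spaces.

Answer: AAAAAADDDADDD

Derivation:
Simulating step by step:
  req#1 t=0s: ALLOW
  req#2 t=1s: ALLOW
  req#3 t=1s: ALLOW
  req#4 t=1s: ALLOW
  req#5 t=2s: ALLOW
  req#6 t=2s: ALLOW
  req#7 t=2s: DENY
  req#8 t=2s: DENY
  req#9 t=2s: DENY
  req#10 t=3s: ALLOW
  req#11 t=3s: DENY
  req#12 t=3s: DENY
  req#13 t=3s: DENY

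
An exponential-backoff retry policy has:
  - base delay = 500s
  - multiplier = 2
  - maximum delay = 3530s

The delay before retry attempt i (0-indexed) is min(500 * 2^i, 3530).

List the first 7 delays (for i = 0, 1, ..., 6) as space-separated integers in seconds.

Computing each delay:
  i=0: min(500*2^0, 3530) = 500
  i=1: min(500*2^1, 3530) = 1000
  i=2: min(500*2^2, 3530) = 2000
  i=3: min(500*2^3, 3530) = 3530
  i=4: min(500*2^4, 3530) = 3530
  i=5: min(500*2^5, 3530) = 3530
  i=6: min(500*2^6, 3530) = 3530

Answer: 500 1000 2000 3530 3530 3530 3530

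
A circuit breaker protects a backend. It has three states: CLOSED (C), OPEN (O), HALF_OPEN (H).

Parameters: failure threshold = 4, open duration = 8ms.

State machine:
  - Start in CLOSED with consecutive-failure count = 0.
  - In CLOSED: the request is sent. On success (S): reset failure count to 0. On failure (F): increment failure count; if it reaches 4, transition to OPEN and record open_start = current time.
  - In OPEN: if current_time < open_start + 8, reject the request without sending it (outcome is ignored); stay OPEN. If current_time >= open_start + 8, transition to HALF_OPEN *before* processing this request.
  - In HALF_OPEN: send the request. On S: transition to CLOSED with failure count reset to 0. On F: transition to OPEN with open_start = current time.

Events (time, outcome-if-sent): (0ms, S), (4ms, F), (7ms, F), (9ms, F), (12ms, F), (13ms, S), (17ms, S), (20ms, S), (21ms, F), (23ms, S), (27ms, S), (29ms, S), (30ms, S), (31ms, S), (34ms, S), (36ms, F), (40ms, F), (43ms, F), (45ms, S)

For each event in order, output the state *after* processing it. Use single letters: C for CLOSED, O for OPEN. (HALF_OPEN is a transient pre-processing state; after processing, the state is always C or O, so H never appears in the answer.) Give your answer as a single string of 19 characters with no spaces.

Answer: CCCCOOOCCCCCCCCCCCC

Derivation:
State after each event:
  event#1 t=0ms outcome=S: state=CLOSED
  event#2 t=4ms outcome=F: state=CLOSED
  event#3 t=7ms outcome=F: state=CLOSED
  event#4 t=9ms outcome=F: state=CLOSED
  event#5 t=12ms outcome=F: state=OPEN
  event#6 t=13ms outcome=S: state=OPEN
  event#7 t=17ms outcome=S: state=OPEN
  event#8 t=20ms outcome=S: state=CLOSED
  event#9 t=21ms outcome=F: state=CLOSED
  event#10 t=23ms outcome=S: state=CLOSED
  event#11 t=27ms outcome=S: state=CLOSED
  event#12 t=29ms outcome=S: state=CLOSED
  event#13 t=30ms outcome=S: state=CLOSED
  event#14 t=31ms outcome=S: state=CLOSED
  event#15 t=34ms outcome=S: state=CLOSED
  event#16 t=36ms outcome=F: state=CLOSED
  event#17 t=40ms outcome=F: state=CLOSED
  event#18 t=43ms outcome=F: state=CLOSED
  event#19 t=45ms outcome=S: state=CLOSED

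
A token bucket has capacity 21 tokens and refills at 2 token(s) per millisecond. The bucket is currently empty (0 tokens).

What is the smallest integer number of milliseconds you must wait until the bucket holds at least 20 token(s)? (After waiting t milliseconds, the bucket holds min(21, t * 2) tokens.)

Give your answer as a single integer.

Answer: 10

Derivation:
Need t * 2 >= 20, so t >= 20/2.
Smallest integer t = ceil(20/2) = 10.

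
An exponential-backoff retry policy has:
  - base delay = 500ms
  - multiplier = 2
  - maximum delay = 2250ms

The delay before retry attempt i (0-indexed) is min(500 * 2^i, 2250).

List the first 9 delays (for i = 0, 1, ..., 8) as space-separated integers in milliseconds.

Answer: 500 1000 2000 2250 2250 2250 2250 2250 2250

Derivation:
Computing each delay:
  i=0: min(500*2^0, 2250) = 500
  i=1: min(500*2^1, 2250) = 1000
  i=2: min(500*2^2, 2250) = 2000
  i=3: min(500*2^3, 2250) = 2250
  i=4: min(500*2^4, 2250) = 2250
  i=5: min(500*2^5, 2250) = 2250
  i=6: min(500*2^6, 2250) = 2250
  i=7: min(500*2^7, 2250) = 2250
  i=8: min(500*2^8, 2250) = 2250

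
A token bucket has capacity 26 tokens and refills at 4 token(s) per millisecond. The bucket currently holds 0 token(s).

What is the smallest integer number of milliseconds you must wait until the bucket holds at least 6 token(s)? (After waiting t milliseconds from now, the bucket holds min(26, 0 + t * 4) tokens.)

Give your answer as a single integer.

Answer: 2

Derivation:
Need 0 + t * 4 >= 6, so t >= 6/4.
Smallest integer t = ceil(6/4) = 2.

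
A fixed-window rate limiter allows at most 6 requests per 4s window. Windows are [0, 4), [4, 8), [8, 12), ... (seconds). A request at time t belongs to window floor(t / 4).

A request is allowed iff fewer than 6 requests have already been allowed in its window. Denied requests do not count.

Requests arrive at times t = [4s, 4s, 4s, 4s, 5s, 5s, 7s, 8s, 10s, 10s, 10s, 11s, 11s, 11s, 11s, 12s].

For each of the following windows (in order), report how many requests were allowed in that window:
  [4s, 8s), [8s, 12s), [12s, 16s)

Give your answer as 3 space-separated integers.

Processing requests:
  req#1 t=4s (window 1): ALLOW
  req#2 t=4s (window 1): ALLOW
  req#3 t=4s (window 1): ALLOW
  req#4 t=4s (window 1): ALLOW
  req#5 t=5s (window 1): ALLOW
  req#6 t=5s (window 1): ALLOW
  req#7 t=7s (window 1): DENY
  req#8 t=8s (window 2): ALLOW
  req#9 t=10s (window 2): ALLOW
  req#10 t=10s (window 2): ALLOW
  req#11 t=10s (window 2): ALLOW
  req#12 t=11s (window 2): ALLOW
  req#13 t=11s (window 2): ALLOW
  req#14 t=11s (window 2): DENY
  req#15 t=11s (window 2): DENY
  req#16 t=12s (window 3): ALLOW

Allowed counts by window: 6 6 1

Answer: 6 6 1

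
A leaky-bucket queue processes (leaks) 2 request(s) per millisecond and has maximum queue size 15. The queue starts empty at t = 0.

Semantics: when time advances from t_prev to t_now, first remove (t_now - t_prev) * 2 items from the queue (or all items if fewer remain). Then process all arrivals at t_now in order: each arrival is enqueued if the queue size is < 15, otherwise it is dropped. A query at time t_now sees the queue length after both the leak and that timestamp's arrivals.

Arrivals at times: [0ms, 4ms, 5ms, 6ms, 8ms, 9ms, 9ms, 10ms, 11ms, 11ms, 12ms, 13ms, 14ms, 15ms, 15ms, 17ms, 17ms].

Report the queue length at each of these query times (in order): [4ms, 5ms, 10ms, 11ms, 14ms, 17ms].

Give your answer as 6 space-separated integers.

Queue lengths at query times:
  query t=4ms: backlog = 1
  query t=5ms: backlog = 1
  query t=10ms: backlog = 1
  query t=11ms: backlog = 2
  query t=14ms: backlog = 1
  query t=17ms: backlog = 2

Answer: 1 1 1 2 1 2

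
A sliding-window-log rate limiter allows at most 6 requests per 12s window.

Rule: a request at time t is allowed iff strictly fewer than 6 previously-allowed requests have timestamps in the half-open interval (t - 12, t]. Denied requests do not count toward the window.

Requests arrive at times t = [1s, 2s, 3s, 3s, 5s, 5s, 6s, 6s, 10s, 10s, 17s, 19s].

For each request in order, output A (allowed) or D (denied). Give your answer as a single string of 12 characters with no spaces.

Answer: AAAAAADDDDAA

Derivation:
Tracking allowed requests in the window:
  req#1 t=1s: ALLOW
  req#2 t=2s: ALLOW
  req#3 t=3s: ALLOW
  req#4 t=3s: ALLOW
  req#5 t=5s: ALLOW
  req#6 t=5s: ALLOW
  req#7 t=6s: DENY
  req#8 t=6s: DENY
  req#9 t=10s: DENY
  req#10 t=10s: DENY
  req#11 t=17s: ALLOW
  req#12 t=19s: ALLOW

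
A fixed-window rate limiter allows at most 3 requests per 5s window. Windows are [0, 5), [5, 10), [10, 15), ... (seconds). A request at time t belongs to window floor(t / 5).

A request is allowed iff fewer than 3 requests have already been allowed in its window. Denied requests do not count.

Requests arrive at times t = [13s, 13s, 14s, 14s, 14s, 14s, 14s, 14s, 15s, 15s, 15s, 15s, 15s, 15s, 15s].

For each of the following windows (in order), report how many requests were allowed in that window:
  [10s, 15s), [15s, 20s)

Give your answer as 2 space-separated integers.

Processing requests:
  req#1 t=13s (window 2): ALLOW
  req#2 t=13s (window 2): ALLOW
  req#3 t=14s (window 2): ALLOW
  req#4 t=14s (window 2): DENY
  req#5 t=14s (window 2): DENY
  req#6 t=14s (window 2): DENY
  req#7 t=14s (window 2): DENY
  req#8 t=14s (window 2): DENY
  req#9 t=15s (window 3): ALLOW
  req#10 t=15s (window 3): ALLOW
  req#11 t=15s (window 3): ALLOW
  req#12 t=15s (window 3): DENY
  req#13 t=15s (window 3): DENY
  req#14 t=15s (window 3): DENY
  req#15 t=15s (window 3): DENY

Allowed counts by window: 3 3

Answer: 3 3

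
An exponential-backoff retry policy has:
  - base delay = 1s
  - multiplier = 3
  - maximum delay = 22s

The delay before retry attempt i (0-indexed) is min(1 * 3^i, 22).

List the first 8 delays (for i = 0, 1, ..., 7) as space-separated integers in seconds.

Computing each delay:
  i=0: min(1*3^0, 22) = 1
  i=1: min(1*3^1, 22) = 3
  i=2: min(1*3^2, 22) = 9
  i=3: min(1*3^3, 22) = 22
  i=4: min(1*3^4, 22) = 22
  i=5: min(1*3^5, 22) = 22
  i=6: min(1*3^6, 22) = 22
  i=7: min(1*3^7, 22) = 22

Answer: 1 3 9 22 22 22 22 22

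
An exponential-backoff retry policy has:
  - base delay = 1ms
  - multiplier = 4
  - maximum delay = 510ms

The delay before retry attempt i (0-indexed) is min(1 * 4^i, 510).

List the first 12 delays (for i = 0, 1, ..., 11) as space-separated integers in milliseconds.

Computing each delay:
  i=0: min(1*4^0, 510) = 1
  i=1: min(1*4^1, 510) = 4
  i=2: min(1*4^2, 510) = 16
  i=3: min(1*4^3, 510) = 64
  i=4: min(1*4^4, 510) = 256
  i=5: min(1*4^5, 510) = 510
  i=6: min(1*4^6, 510) = 510
  i=7: min(1*4^7, 510) = 510
  i=8: min(1*4^8, 510) = 510
  i=9: min(1*4^9, 510) = 510
  i=10: min(1*4^10, 510) = 510
  i=11: min(1*4^11, 510) = 510

Answer: 1 4 16 64 256 510 510 510 510 510 510 510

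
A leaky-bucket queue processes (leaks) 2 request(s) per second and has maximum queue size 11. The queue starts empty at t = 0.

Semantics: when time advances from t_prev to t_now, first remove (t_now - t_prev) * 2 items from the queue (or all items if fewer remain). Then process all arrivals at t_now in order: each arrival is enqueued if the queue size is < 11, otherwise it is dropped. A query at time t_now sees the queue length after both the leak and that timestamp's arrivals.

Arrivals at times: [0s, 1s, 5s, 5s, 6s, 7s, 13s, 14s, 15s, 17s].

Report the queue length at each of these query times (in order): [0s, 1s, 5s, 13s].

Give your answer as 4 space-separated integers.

Answer: 1 1 2 1

Derivation:
Queue lengths at query times:
  query t=0s: backlog = 1
  query t=1s: backlog = 1
  query t=5s: backlog = 2
  query t=13s: backlog = 1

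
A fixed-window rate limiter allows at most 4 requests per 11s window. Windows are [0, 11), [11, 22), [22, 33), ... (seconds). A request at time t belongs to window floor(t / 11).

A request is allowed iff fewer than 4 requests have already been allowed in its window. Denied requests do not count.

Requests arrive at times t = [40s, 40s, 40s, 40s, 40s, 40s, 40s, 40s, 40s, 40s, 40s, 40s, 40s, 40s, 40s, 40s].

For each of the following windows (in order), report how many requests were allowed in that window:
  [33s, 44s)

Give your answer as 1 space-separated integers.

Processing requests:
  req#1 t=40s (window 3): ALLOW
  req#2 t=40s (window 3): ALLOW
  req#3 t=40s (window 3): ALLOW
  req#4 t=40s (window 3): ALLOW
  req#5 t=40s (window 3): DENY
  req#6 t=40s (window 3): DENY
  req#7 t=40s (window 3): DENY
  req#8 t=40s (window 3): DENY
  req#9 t=40s (window 3): DENY
  req#10 t=40s (window 3): DENY
  req#11 t=40s (window 3): DENY
  req#12 t=40s (window 3): DENY
  req#13 t=40s (window 3): DENY
  req#14 t=40s (window 3): DENY
  req#15 t=40s (window 3): DENY
  req#16 t=40s (window 3): DENY

Allowed counts by window: 4

Answer: 4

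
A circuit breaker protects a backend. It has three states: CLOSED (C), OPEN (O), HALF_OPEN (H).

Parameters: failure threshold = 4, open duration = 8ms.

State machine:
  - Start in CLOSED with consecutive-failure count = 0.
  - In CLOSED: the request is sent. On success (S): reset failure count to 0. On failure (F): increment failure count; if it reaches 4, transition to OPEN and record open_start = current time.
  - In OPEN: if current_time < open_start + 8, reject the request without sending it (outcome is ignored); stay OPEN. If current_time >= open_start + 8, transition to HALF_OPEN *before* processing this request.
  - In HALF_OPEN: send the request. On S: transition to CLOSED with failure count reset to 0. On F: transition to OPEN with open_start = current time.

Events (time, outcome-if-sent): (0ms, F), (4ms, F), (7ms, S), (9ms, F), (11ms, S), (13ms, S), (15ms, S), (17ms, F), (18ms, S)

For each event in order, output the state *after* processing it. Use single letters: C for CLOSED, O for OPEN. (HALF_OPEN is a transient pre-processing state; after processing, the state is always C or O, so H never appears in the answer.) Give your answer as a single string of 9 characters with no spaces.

Answer: CCCCCCCCC

Derivation:
State after each event:
  event#1 t=0ms outcome=F: state=CLOSED
  event#2 t=4ms outcome=F: state=CLOSED
  event#3 t=7ms outcome=S: state=CLOSED
  event#4 t=9ms outcome=F: state=CLOSED
  event#5 t=11ms outcome=S: state=CLOSED
  event#6 t=13ms outcome=S: state=CLOSED
  event#7 t=15ms outcome=S: state=CLOSED
  event#8 t=17ms outcome=F: state=CLOSED
  event#9 t=18ms outcome=S: state=CLOSED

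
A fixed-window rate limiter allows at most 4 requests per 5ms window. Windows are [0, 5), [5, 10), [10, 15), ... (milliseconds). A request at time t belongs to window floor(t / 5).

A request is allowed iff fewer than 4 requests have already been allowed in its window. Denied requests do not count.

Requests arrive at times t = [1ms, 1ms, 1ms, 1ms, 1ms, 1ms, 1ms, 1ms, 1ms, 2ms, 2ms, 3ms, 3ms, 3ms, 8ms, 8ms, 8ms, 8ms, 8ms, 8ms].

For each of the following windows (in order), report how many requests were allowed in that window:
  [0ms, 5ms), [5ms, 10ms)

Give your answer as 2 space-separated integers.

Processing requests:
  req#1 t=1ms (window 0): ALLOW
  req#2 t=1ms (window 0): ALLOW
  req#3 t=1ms (window 0): ALLOW
  req#4 t=1ms (window 0): ALLOW
  req#5 t=1ms (window 0): DENY
  req#6 t=1ms (window 0): DENY
  req#7 t=1ms (window 0): DENY
  req#8 t=1ms (window 0): DENY
  req#9 t=1ms (window 0): DENY
  req#10 t=2ms (window 0): DENY
  req#11 t=2ms (window 0): DENY
  req#12 t=3ms (window 0): DENY
  req#13 t=3ms (window 0): DENY
  req#14 t=3ms (window 0): DENY
  req#15 t=8ms (window 1): ALLOW
  req#16 t=8ms (window 1): ALLOW
  req#17 t=8ms (window 1): ALLOW
  req#18 t=8ms (window 1): ALLOW
  req#19 t=8ms (window 1): DENY
  req#20 t=8ms (window 1): DENY

Allowed counts by window: 4 4

Answer: 4 4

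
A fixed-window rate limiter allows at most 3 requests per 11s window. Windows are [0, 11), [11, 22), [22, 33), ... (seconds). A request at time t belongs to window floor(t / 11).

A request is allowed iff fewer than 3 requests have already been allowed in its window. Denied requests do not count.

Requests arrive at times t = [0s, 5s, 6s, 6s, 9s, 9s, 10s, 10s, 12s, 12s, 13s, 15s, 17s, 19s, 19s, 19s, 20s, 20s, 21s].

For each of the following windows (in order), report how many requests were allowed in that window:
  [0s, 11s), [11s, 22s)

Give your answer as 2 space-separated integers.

Answer: 3 3

Derivation:
Processing requests:
  req#1 t=0s (window 0): ALLOW
  req#2 t=5s (window 0): ALLOW
  req#3 t=6s (window 0): ALLOW
  req#4 t=6s (window 0): DENY
  req#5 t=9s (window 0): DENY
  req#6 t=9s (window 0): DENY
  req#7 t=10s (window 0): DENY
  req#8 t=10s (window 0): DENY
  req#9 t=12s (window 1): ALLOW
  req#10 t=12s (window 1): ALLOW
  req#11 t=13s (window 1): ALLOW
  req#12 t=15s (window 1): DENY
  req#13 t=17s (window 1): DENY
  req#14 t=19s (window 1): DENY
  req#15 t=19s (window 1): DENY
  req#16 t=19s (window 1): DENY
  req#17 t=20s (window 1): DENY
  req#18 t=20s (window 1): DENY
  req#19 t=21s (window 1): DENY

Allowed counts by window: 3 3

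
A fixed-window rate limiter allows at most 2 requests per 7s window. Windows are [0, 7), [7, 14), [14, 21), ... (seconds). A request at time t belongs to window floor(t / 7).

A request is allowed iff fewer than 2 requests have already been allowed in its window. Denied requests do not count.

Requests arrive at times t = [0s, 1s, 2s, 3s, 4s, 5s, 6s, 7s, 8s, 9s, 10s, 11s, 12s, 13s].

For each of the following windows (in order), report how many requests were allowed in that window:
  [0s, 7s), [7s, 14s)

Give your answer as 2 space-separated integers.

Answer: 2 2

Derivation:
Processing requests:
  req#1 t=0s (window 0): ALLOW
  req#2 t=1s (window 0): ALLOW
  req#3 t=2s (window 0): DENY
  req#4 t=3s (window 0): DENY
  req#5 t=4s (window 0): DENY
  req#6 t=5s (window 0): DENY
  req#7 t=6s (window 0): DENY
  req#8 t=7s (window 1): ALLOW
  req#9 t=8s (window 1): ALLOW
  req#10 t=9s (window 1): DENY
  req#11 t=10s (window 1): DENY
  req#12 t=11s (window 1): DENY
  req#13 t=12s (window 1): DENY
  req#14 t=13s (window 1): DENY

Allowed counts by window: 2 2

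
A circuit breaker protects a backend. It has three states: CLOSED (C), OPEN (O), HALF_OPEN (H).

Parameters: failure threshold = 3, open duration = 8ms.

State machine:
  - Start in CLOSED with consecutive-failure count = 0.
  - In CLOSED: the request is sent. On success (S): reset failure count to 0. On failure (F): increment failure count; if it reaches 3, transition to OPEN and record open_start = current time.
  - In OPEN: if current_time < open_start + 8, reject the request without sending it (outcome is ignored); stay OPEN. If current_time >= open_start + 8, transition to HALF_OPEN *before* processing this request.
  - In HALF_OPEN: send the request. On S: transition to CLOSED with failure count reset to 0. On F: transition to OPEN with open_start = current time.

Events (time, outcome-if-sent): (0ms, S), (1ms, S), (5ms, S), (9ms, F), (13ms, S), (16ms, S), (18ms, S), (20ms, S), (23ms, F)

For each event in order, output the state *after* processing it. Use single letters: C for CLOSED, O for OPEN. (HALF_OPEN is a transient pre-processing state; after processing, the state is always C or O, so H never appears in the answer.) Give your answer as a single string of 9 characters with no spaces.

State after each event:
  event#1 t=0ms outcome=S: state=CLOSED
  event#2 t=1ms outcome=S: state=CLOSED
  event#3 t=5ms outcome=S: state=CLOSED
  event#4 t=9ms outcome=F: state=CLOSED
  event#5 t=13ms outcome=S: state=CLOSED
  event#6 t=16ms outcome=S: state=CLOSED
  event#7 t=18ms outcome=S: state=CLOSED
  event#8 t=20ms outcome=S: state=CLOSED
  event#9 t=23ms outcome=F: state=CLOSED

Answer: CCCCCCCCC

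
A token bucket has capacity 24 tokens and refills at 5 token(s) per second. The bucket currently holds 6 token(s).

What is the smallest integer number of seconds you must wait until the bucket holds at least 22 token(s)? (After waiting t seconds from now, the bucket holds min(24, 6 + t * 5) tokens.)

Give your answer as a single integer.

Answer: 4

Derivation:
Need 6 + t * 5 >= 22, so t >= 16/5.
Smallest integer t = ceil(16/5) = 4.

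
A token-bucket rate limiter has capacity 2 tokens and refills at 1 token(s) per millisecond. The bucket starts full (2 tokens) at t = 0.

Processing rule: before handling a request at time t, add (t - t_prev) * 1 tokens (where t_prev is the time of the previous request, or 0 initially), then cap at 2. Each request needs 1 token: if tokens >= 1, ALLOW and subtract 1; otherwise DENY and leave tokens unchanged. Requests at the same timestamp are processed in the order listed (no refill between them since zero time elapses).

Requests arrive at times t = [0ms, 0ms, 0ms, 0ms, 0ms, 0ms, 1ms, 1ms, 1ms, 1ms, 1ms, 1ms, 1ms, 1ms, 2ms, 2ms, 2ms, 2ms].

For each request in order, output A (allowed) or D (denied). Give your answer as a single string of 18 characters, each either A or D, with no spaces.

Answer: AADDDDADDDDDDDADDD

Derivation:
Simulating step by step:
  req#1 t=0ms: ALLOW
  req#2 t=0ms: ALLOW
  req#3 t=0ms: DENY
  req#4 t=0ms: DENY
  req#5 t=0ms: DENY
  req#6 t=0ms: DENY
  req#7 t=1ms: ALLOW
  req#8 t=1ms: DENY
  req#9 t=1ms: DENY
  req#10 t=1ms: DENY
  req#11 t=1ms: DENY
  req#12 t=1ms: DENY
  req#13 t=1ms: DENY
  req#14 t=1ms: DENY
  req#15 t=2ms: ALLOW
  req#16 t=2ms: DENY
  req#17 t=2ms: DENY
  req#18 t=2ms: DENY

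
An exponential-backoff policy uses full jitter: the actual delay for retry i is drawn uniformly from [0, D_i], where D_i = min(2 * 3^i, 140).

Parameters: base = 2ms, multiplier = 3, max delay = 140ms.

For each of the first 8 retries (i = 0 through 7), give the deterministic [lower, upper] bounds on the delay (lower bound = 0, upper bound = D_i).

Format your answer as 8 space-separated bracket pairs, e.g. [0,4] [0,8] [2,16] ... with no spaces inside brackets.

Answer: [0,2] [0,6] [0,18] [0,54] [0,140] [0,140] [0,140] [0,140]

Derivation:
Computing bounds per retry:
  i=0: D_i=min(2*3^0,140)=2, bounds=[0,2]
  i=1: D_i=min(2*3^1,140)=6, bounds=[0,6]
  i=2: D_i=min(2*3^2,140)=18, bounds=[0,18]
  i=3: D_i=min(2*3^3,140)=54, bounds=[0,54]
  i=4: D_i=min(2*3^4,140)=140, bounds=[0,140]
  i=5: D_i=min(2*3^5,140)=140, bounds=[0,140]
  i=6: D_i=min(2*3^6,140)=140, bounds=[0,140]
  i=7: D_i=min(2*3^7,140)=140, bounds=[0,140]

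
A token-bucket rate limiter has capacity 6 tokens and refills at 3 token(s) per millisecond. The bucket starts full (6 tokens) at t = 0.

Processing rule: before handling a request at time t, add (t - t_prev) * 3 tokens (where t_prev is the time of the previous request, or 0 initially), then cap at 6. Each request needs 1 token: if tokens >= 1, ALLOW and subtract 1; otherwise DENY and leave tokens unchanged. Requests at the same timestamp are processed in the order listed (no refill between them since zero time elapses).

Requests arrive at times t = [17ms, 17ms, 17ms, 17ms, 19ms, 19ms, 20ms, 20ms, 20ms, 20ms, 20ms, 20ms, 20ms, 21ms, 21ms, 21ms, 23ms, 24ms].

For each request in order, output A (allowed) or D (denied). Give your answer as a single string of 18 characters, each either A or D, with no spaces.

Simulating step by step:
  req#1 t=17ms: ALLOW
  req#2 t=17ms: ALLOW
  req#3 t=17ms: ALLOW
  req#4 t=17ms: ALLOW
  req#5 t=19ms: ALLOW
  req#6 t=19ms: ALLOW
  req#7 t=20ms: ALLOW
  req#8 t=20ms: ALLOW
  req#9 t=20ms: ALLOW
  req#10 t=20ms: ALLOW
  req#11 t=20ms: ALLOW
  req#12 t=20ms: ALLOW
  req#13 t=20ms: DENY
  req#14 t=21ms: ALLOW
  req#15 t=21ms: ALLOW
  req#16 t=21ms: ALLOW
  req#17 t=23ms: ALLOW
  req#18 t=24ms: ALLOW

Answer: AAAAAAAAAAAADAAAAA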